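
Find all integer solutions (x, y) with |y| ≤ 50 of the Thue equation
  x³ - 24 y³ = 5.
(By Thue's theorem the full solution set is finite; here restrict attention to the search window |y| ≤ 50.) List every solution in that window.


The equation is x³ - 24y³ = 5. For fixed y, x³ = 24·y³ + 5, so a solution requires the RHS to be a perfect cube.
Strategy: iterate y from -50 to 50, compute RHS = 24·y³ + 5, and check whether it is a (positive or negative) perfect cube.
Check small values of y:
  y = 0: RHS = 5 is not a perfect cube.
  y = 1: RHS = 29 is not a perfect cube.
  y = -1: RHS = -19 is not a perfect cube.
  y = 2: RHS = 197 is not a perfect cube.
  y = -2: RHS = -187 is not a perfect cube.
  y = 3: RHS = 653 is not a perfect cube.
  y = -3: RHS = -643 is not a perfect cube.
Continuing the search up to |y| = 50 finds no solutions either.
No (x, y) in the scanned range satisfies the equation.

No integer solutions with |y| ≤ 50.


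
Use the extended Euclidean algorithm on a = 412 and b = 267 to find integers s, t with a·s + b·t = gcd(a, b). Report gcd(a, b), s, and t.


Euclidean algorithm on (412, 267) — divide until remainder is 0:
  412 = 1 · 267 + 145
  267 = 1 · 145 + 122
  145 = 1 · 122 + 23
  122 = 5 · 23 + 7
  23 = 3 · 7 + 2
  7 = 3 · 2 + 1
  2 = 2 · 1 + 0
gcd(412, 267) = 1.
Track Bezout coefficients alongside the remainders: start with r₀ = 412 = a·1 + b·0 (s = 1, t = 0) and r₁ = 267 = a·0 + b·1 (s = 0, t = 1); each new remainder r_{k+1} = r_{k-1} − q_k·r_k inherits s_{k+1} = s_{k-1} − q_k·s_k, t_{k+1} = t_{k-1} − q_k·t_k, so r_k = a·s_k + b·t_k at every step:
  q = 1: r = 145, s = 1 − 1·0 = 1, t = 0 − 1·1 = -1  (check: 412·1 + 267·(-1) = 145)
  q = 1: r = 122, s = 0 − 1·1 = -1, t = 1 − 1·(-1) = 2  (check: 412·(-1) + 267·2 = 122)
  q = 1: r = 23, s = 1 − 1·(-1) = 2, t = -1 − 1·2 = -3  (check: 412·2 + 267·(-3) = 23)
  q = 5: r = 7, s = -1 − 5·2 = -11, t = 2 − 5·(-3) = 17  (check: 412·(-11) + 267·17 = 7)
  q = 3: r = 2, s = 2 − 3·(-11) = 35, t = -3 − 3·17 = -54  (check: 412·35 + 267·(-54) = 2)
  q = 3: r = 1, s = -11 − 3·35 = -116, t = 17 − 3·(-54) = 179  (check: 412·(-116) + 267·179 = 1)
The row with r = 1 (the gcd) gives the Bezout coefficients s = -116, t = 179.
Result: 412 · (-116) + 267 · (179) = 1.

gcd(412, 267) = 1; s = -116, t = 179 (check: 412·(-116) + 267·179 = 1).


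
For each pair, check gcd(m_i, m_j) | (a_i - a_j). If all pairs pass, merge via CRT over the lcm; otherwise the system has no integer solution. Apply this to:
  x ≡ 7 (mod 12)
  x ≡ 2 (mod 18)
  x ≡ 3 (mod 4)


Moduli 12, 18, 4 are not pairwise coprime, so CRT works modulo lcm(m_i) when all pairwise compatibility conditions hold.
Pairwise compatibility: gcd(m_i, m_j) must divide a_i - a_j for every pair.
Merge one congruence at a time:
  Start: x ≡ 7 (mod 12).
  Combine with x ≡ 2 (mod 18): gcd(12, 18) = 6, and 2 - 7 = -5 is NOT divisible by 6.
    ⇒ system is inconsistent (no integer solution).

No solution (the system is inconsistent).


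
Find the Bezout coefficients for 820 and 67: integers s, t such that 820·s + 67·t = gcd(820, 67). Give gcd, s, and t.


Euclidean algorithm on (820, 67) — divide until remainder is 0:
  820 = 12 · 67 + 16
  67 = 4 · 16 + 3
  16 = 5 · 3 + 1
  3 = 3 · 1 + 0
gcd(820, 67) = 1.
Track Bezout coefficients alongside the remainders: start with r₀ = 820 = a·1 + b·0 (s = 1, t = 0) and r₁ = 67 = a·0 + b·1 (s = 0, t = 1); each new remainder r_{k+1} = r_{k-1} − q_k·r_k inherits s_{k+1} = s_{k-1} − q_k·s_k, t_{k+1} = t_{k-1} − q_k·t_k, so r_k = a·s_k + b·t_k at every step:
  q = 12: r = 16, s = 1 − 12·0 = 1, t = 0 − 12·1 = -12  (check: 820·1 + 67·(-12) = 16)
  q = 4: r = 3, s = 0 − 4·1 = -4, t = 1 − 4·(-12) = 49  (check: 820·(-4) + 67·49 = 3)
  q = 5: r = 1, s = 1 − 5·(-4) = 21, t = -12 − 5·49 = -257  (check: 820·21 + 67·(-257) = 1)
The row with r = 1 (the gcd) gives the Bezout coefficients s = 21, t = -257.
Result: 820 · (21) + 67 · (-257) = 1.

gcd(820, 67) = 1; s = 21, t = -257 (check: 820·21 + 67·(-257) = 1).


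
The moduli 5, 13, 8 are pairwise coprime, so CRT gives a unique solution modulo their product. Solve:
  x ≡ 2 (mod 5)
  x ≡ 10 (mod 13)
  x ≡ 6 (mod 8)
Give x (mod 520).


Moduli 5, 13, 8 are pairwise coprime; by CRT there is a unique solution modulo M = 5 · 13 · 8 = 520.
Solve pairwise, accumulating the modulus:
  Start with x ≡ 2 (mod 5).
  Combine with x ≡ 10 (mod 13): since gcd(5, 13) = 1, we get a unique residue mod 65.
    Write x = 2 + 5·t and substitute into x ≡ 10 (mod 13): 5·t ≡ 10 − 2 = 8 (mod 13).
    The inverse of 5 mod 13 is 8 (since 5·8 = 40 = 3·13 + 1), so t ≡ 8·8 = 64 ≡ 12 (mod 13).
    Then x = 2 + 5·12 = 62, valid modulo lcm(5, 13) = 65: x ≡ 62 (mod 65).
  Combine with x ≡ 6 (mod 8): since gcd(65, 8) = 1, we get a unique residue mod 520.
    Write x = 62 + 65·t and substitute into x ≡ 6 (mod 8): 65·t ≡ 6 − 62 = -56 (mod 8).
    Reduce coefficients mod 8: 1·t ≡ 0 (mod 8).
    So t ≡ 0 (mod 8).
    Then x = 62 + 65·0 = 62, valid modulo lcm(65, 8) = 520: x ≡ 62 (mod 520).
Verify: 62 mod 5 = 2 ✓, 62 mod 13 = 10 ✓, 62 mod 8 = 6 ✓.

x ≡ 62 (mod 520).


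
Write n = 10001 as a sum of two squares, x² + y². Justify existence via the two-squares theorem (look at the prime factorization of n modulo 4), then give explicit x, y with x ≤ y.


Step 1: Factor n = 10001 = 73 · 137.
Step 2: Check the mod-4 condition on each prime factor: 73 ≡ 1 (mod 4), exponent 1; 137 ≡ 1 (mod 4), exponent 1.
All primes ≡ 3 (mod 4) appear to even exponent (or don't appear), so by the two-squares theorem n IS expressible as a sum of two squares.
Step 3: Build a representation. Here n = 73 · 137 is a product of primes ≡ 1 (mod 4). Each prime p ≡ 1 (mod 4) is itself a sum of two squares; find a² by testing p − a² for a perfect square:
  73: 73 − 1² = 72, 73 − 2² = 69, 73 − 3² = 64 = 8² ⇒ 73 = 3² + 8².
  137: 137 − 1² = 136, 137 − 2² = 133, 137 − 3² = 128, 137 − 4² = 121 = 11² ⇒ 137 = 4² + 11².
  Combine using the Brahmagupta–Fibonacci identity (a² + b²)(c² + d²) = (ac − bd)² + (ad + bc)² = (ac + bd)² + (ad − bc)²:
  73 · 137 = 10001: from (3² + 8²)(4² + 11²), take (3·4 − 8·11, 3·11 + 8·4) = (12 − 88, 33 + 32) = (-76, 65); dropping signs (only squares matter) gives (76, 65); check 76² + 65² = 5776 + 4225 = 10001 ✓.
Step 4: Order so x ≤ y and verify: 65² + 76² = 4225 + 5776 = 10001 = n. ✓

n = 10001 = 65² + 76² (one valid representation with x ≤ y).


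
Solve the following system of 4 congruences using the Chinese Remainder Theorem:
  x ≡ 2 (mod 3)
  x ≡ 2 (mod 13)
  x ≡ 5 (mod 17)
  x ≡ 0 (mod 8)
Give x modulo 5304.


Product of moduli M = 3 · 13 · 17 · 8 = 5304.
Merge one congruence at a time:
  Start: x ≡ 2 (mod 3).
  Combine with x ≡ 2 (mod 13); new modulus lcm = 39.
    Write x = 2 + 3·t and substitute into x ≡ 2 (mod 13): 3·t ≡ 2 − 2 = 0 (mod 13).
    The inverse of 3 mod 13 is 9 (since 3·9 = 27 = 2·13 + 1), so t ≡ 9·0 = 0 ≡ 0 (mod 13).
    Then x = 2 + 3·0 = 2, valid modulo lcm(3, 13) = 39: x ≡ 2 (mod 39).
  Combine with x ≡ 5 (mod 17); new modulus lcm = 663.
    Write x = 2 + 39·t and substitute into x ≡ 5 (mod 17): 39·t ≡ 5 − 2 = 3 (mod 17).
    Reduce coefficients mod 17: 5·t ≡ 3 (mod 17).
    The inverse of 5 mod 17 is 7 (since 5·7 = 35 = 2·17 + 1), so t ≡ 7·3 = 21 ≡ 4 (mod 17).
    Then x = 2 + 39·4 = 158, valid modulo lcm(39, 17) = 663: x ≡ 158 (mod 663).
  Combine with x ≡ 0 (mod 8); new modulus lcm = 5304.
    Write x = 158 + 663·t and substitute into x ≡ 0 (mod 8): 663·t ≡ 0 − 158 = -158 (mod 8).
    Reduce coefficients mod 8: 7·t ≡ 2 (mod 8).
    The inverse of 7 mod 8 is 7 (since 7·7 = 49 = 6·8 + 1), so t ≡ 7·2 = 14 ≡ 6 (mod 8).
    Then x = 158 + 663·6 = 4136, valid modulo lcm(663, 8) = 5304: x ≡ 4136 (mod 5304).
Verify against each original: 4136 mod 3 = 2, 4136 mod 13 = 2, 4136 mod 17 = 5, 4136 mod 8 = 0.

x ≡ 4136 (mod 5304).


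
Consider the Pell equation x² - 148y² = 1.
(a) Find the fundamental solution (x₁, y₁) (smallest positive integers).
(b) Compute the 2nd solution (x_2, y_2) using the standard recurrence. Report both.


Step 1: Find the fundamental solution (x₁, y₁) of x² - 148y² = 1.
  Expand √148 as a continued fraction. a₀ = ⌊√148⌋ = 12; iterate m_{k+1} = d_k·a_k − m_k, d_{k+1} = (148 − m_{k+1}²)/d_k, a_{k+1} = ⌊(a₀ + m_{k+1})/d_{k+1}⌋ (starting m₀ = 0, d₀ = 1), with convergents p_k = a_k·p_{k-1} + p_{k-2}, q_k = a_k·q_{k-1} + q_{k-2} (p₋₁ = 1, q₋₁ = 0):
  k = 0: a₀ = 12; p₀/q₀ = 12/1; p₀² − 148·q₀² = 144 − 148 = -4.
  k = 1: m = 12, d = 4, a = ⌊(12 + 12)/4⌋ = 6; p/q = (6·12 + 1)/(6·1 + 0) = 73/6; p² − 148·q² = 5329 − 5328 = 1.
  The first convergent with p² − 148·q² = 1 gives the fundamental solution (x₁, y₁) = (73, 6).
Step 2: Apply the recurrence (x_{n+1}, y_{n+1}) = (x₁x_n + 148y₁y_n, x₁y_n + y₁x_n) repeatedly.
  From (x_1, y_1) = (73, 6): x_2 = 73·73 + 148·6·6 = 10657; y_2 = 73·6 + 6·73 = 876.
Step 3: Verify x_2² - 148·y_2² = 113571649 - 113571648 = 1 (should be 1). ✓

(x_1, y_1) = (73, 6); (x_2, y_2) = (10657, 876).


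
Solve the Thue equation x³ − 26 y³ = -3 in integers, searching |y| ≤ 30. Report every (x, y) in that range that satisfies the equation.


The equation is x³ - 26y³ = -3. For fixed y, x³ = 26·y³ − 3, so a solution requires the RHS to be a perfect cube.
Strategy: iterate y from -30 to 30, compute RHS = 26·y³ − 3, and check whether it is a (positive or negative) perfect cube.
Check small values of y:
  y = 0: RHS = -3 is not a perfect cube.
  y = 1: RHS = 23 is not a perfect cube.
  y = -1: RHS = -29 is not a perfect cube.
  y = 2: RHS = 205 is not a perfect cube.
  y = -2: RHS = -211 is not a perfect cube.
  y = 3: RHS = 699 is not a perfect cube.
  y = -3: RHS = -705 is not a perfect cube.
Continuing the search up to |y| = 30 finds no solutions either.
No (x, y) in the scanned range satisfies the equation.

No integer solutions with |y| ≤ 30.


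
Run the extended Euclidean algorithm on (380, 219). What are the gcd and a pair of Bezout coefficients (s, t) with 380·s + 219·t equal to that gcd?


Euclidean algorithm on (380, 219) — divide until remainder is 0:
  380 = 1 · 219 + 161
  219 = 1 · 161 + 58
  161 = 2 · 58 + 45
  58 = 1 · 45 + 13
  45 = 3 · 13 + 6
  13 = 2 · 6 + 1
  6 = 6 · 1 + 0
gcd(380, 219) = 1.
Track Bezout coefficients alongside the remainders: start with r₀ = 380 = a·1 + b·0 (s = 1, t = 0) and r₁ = 219 = a·0 + b·1 (s = 0, t = 1); each new remainder r_{k+1} = r_{k-1} − q_k·r_k inherits s_{k+1} = s_{k-1} − q_k·s_k, t_{k+1} = t_{k-1} − q_k·t_k, so r_k = a·s_k + b·t_k at every step:
  q = 1: r = 161, s = 1 − 1·0 = 1, t = 0 − 1·1 = -1  (check: 380·1 + 219·(-1) = 161)
  q = 1: r = 58, s = 0 − 1·1 = -1, t = 1 − 1·(-1) = 2  (check: 380·(-1) + 219·2 = 58)
  q = 2: r = 45, s = 1 − 2·(-1) = 3, t = -1 − 2·2 = -5  (check: 380·3 + 219·(-5) = 45)
  q = 1: r = 13, s = -1 − 1·3 = -4, t = 2 − 1·(-5) = 7  (check: 380·(-4) + 219·7 = 13)
  q = 3: r = 6, s = 3 − 3·(-4) = 15, t = -5 − 3·7 = -26  (check: 380·15 + 219·(-26) = 6)
  q = 2: r = 1, s = -4 − 2·15 = -34, t = 7 − 2·(-26) = 59  (check: 380·(-34) + 219·59 = 1)
The row with r = 1 (the gcd) gives the Bezout coefficients s = -34, t = 59.
Result: 380 · (-34) + 219 · (59) = 1.

gcd(380, 219) = 1; s = -34, t = 59 (check: 380·(-34) + 219·59 = 1).


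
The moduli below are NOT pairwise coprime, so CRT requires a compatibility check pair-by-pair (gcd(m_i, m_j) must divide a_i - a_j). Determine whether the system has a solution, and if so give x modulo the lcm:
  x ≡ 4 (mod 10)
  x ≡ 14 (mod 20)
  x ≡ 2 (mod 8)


Moduli 10, 20, 8 are not pairwise coprime, so CRT works modulo lcm(m_i) when all pairwise compatibility conditions hold.
Pairwise compatibility: gcd(m_i, m_j) must divide a_i - a_j for every pair.
Merge one congruence at a time:
  Start: x ≡ 4 (mod 10).
  Combine with x ≡ 14 (mod 20): gcd(10, 20) = 10; 14 - 4 = 10, which IS divisible by 10, so compatible.
    Write x = 4 + 10·t and substitute into x ≡ 14 (mod 20): 10·t ≡ 14 − 4 = 10 (mod 20).
    Divide the congruence (and modulus) by g = 10: 1·t ≡ 1 (mod 2).
    So t ≡ 1 (mod 2).
    Then x = 4 + 10·1 = 14, valid modulo lcm(10, 20) = 20: x ≡ 14 (mod 20).
  Combine with x ≡ 2 (mod 8): gcd(20, 8) = 4; 2 - 14 = -12, which IS divisible by 4, so compatible.
    Write x = 14 + 20·t and substitute into x ≡ 2 (mod 8): 20·t ≡ 2 − 14 = -12 (mod 8).
    Divide the congruence (and modulus) by g = 4: 5·t ≡ -3 (mod 2).
    Reduce coefficients mod 2: 1·t ≡ 1 (mod 2).
    So t ≡ 1 (mod 2).
    Then x = 14 + 20·1 = 34, valid modulo lcm(20, 8) = 40: x ≡ 34 (mod 40).
Verify: 34 mod 10 = 4, 34 mod 20 = 14, 34 mod 8 = 2.

x ≡ 34 (mod 40).


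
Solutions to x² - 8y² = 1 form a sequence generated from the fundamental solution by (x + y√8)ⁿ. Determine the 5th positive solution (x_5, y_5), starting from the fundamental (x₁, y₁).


Step 1: Find the fundamental solution (x₁, y₁) of x² - 8y² = 1.
  Expand √8 as a continued fraction. a₀ = ⌊√8⌋ = 2; iterate m_{k+1} = d_k·a_k − m_k, d_{k+1} = (8 − m_{k+1}²)/d_k, a_{k+1} = ⌊(a₀ + m_{k+1})/d_{k+1}⌋ (starting m₀ = 0, d₀ = 1), with convergents p_k = a_k·p_{k-1} + p_{k-2}, q_k = a_k·q_{k-1} + q_{k-2} (p₋₁ = 1, q₋₁ = 0):
  k = 0: a₀ = 2; p₀/q₀ = 2/1; p₀² − 8·q₀² = 4 − 8 = -4.
  k = 1: m = 2, d = 4, a = ⌊(2 + 2)/4⌋ = 1; p/q = (1·2 + 1)/(1·1 + 0) = 3/1; p² − 8·q² = 9 − 8 = 1.
  The first convergent with p² − 8·q² = 1 gives the fundamental solution (x₁, y₁) = (3, 1).
Step 2: Apply the recurrence (x_{n+1}, y_{n+1}) = (x₁x_n + 8y₁y_n, x₁y_n + y₁x_n) repeatedly.
  From (x_1, y_1) = (3, 1): x_2 = 3·3 + 8·1·1 = 17; y_2 = 3·1 + 1·3 = 6.
  From (x_2, y_2) = (17, 6): x_3 = 3·17 + 8·1·6 = 99; y_3 = 3·6 + 1·17 = 35.
  From (x_3, y_3) = (99, 35): x_4 = 3·99 + 8·1·35 = 577; y_4 = 3·35 + 1·99 = 204.
  From (x_4, y_4) = (577, 204): x_5 = 3·577 + 8·1·204 = 3363; y_5 = 3·204 + 1·577 = 1189.
Step 3: Verify x_5² - 8·y_5² = 11309769 - 11309768 = 1 (should be 1). ✓

(x_1, y_1) = (3, 1); (x_5, y_5) = (3363, 1189).


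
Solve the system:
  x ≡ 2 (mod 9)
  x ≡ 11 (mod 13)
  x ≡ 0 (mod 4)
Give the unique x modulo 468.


Moduli 9, 13, 4 are pairwise coprime; by CRT there is a unique solution modulo M = 9 · 13 · 4 = 468.
Solve pairwise, accumulating the modulus:
  Start with x ≡ 2 (mod 9).
  Combine with x ≡ 11 (mod 13): since gcd(9, 13) = 1, we get a unique residue mod 117.
    Write x = 2 + 9·t and substitute into x ≡ 11 (mod 13): 9·t ≡ 11 − 2 = 9 (mod 13).
    The inverse of 9 mod 13 is 3 (since 9·3 = 27 = 2·13 + 1), so t ≡ 3·9 = 27 ≡ 1 (mod 13).
    Then x = 2 + 9·1 = 11, valid modulo lcm(9, 13) = 117: x ≡ 11 (mod 117).
  Combine with x ≡ 0 (mod 4): since gcd(117, 4) = 1, we get a unique residue mod 468.
    Write x = 11 + 117·t and substitute into x ≡ 0 (mod 4): 117·t ≡ 0 − 11 = -11 (mod 4).
    Reduce coefficients mod 4: 1·t ≡ 1 (mod 4).
    So t ≡ 1 (mod 4).
    Then x = 11 + 117·1 = 128, valid modulo lcm(117, 4) = 468: x ≡ 128 (mod 468).
Verify: 128 mod 9 = 2 ✓, 128 mod 13 = 11 ✓, 128 mod 4 = 0 ✓.

x ≡ 128 (mod 468).


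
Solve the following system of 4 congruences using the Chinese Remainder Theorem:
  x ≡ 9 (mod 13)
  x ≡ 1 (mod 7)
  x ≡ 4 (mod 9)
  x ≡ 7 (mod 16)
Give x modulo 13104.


Product of moduli M = 13 · 7 · 9 · 16 = 13104.
Merge one congruence at a time:
  Start: x ≡ 9 (mod 13).
  Combine with x ≡ 1 (mod 7); new modulus lcm = 91.
    Write x = 9 + 13·t and substitute into x ≡ 1 (mod 7): 13·t ≡ 1 − 9 = -8 (mod 7).
    Reduce coefficients mod 7: 6·t ≡ 6 (mod 7).
    The inverse of 6 mod 7 is 6 (since 6·6 = 36 = 5·7 + 1), so t ≡ 6·6 = 36 ≡ 1 (mod 7).
    Then x = 9 + 13·1 = 22, valid modulo lcm(13, 7) = 91: x ≡ 22 (mod 91).
  Combine with x ≡ 4 (mod 9); new modulus lcm = 819.
    Write x = 22 + 91·t and substitute into x ≡ 4 (mod 9): 91·t ≡ 4 − 22 = -18 (mod 9).
    Reduce coefficients mod 9: 1·t ≡ 0 (mod 9).
    So t ≡ 0 (mod 9).
    Then x = 22 + 91·0 = 22, valid modulo lcm(91, 9) = 819: x ≡ 22 (mod 819).
  Combine with x ≡ 7 (mod 16); new modulus lcm = 13104.
    Write x = 22 + 819·t and substitute into x ≡ 7 (mod 16): 819·t ≡ 7 − 22 = -15 (mod 16).
    Reduce coefficients mod 16: 3·t ≡ 1 (mod 16).
    The inverse of 3 mod 16 is 11 (since 3·11 = 33 = 2·16 + 1), so t ≡ 11·1 = 11 ≡ 11 (mod 16).
    Then x = 22 + 819·11 = 9031, valid modulo lcm(819, 16) = 13104: x ≡ 9031 (mod 13104).
Verify against each original: 9031 mod 13 = 9, 9031 mod 7 = 1, 9031 mod 9 = 4, 9031 mod 16 = 7.

x ≡ 9031 (mod 13104).


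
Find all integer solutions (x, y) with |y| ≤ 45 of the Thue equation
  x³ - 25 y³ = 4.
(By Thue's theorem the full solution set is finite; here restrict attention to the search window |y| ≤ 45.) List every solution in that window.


The equation is x³ - 25y³ = 4. For fixed y, x³ = 25·y³ + 4, so a solution requires the RHS to be a perfect cube.
Strategy: iterate y from -45 to 45, compute RHS = 25·y³ + 4, and check whether it is a (positive or negative) perfect cube.
Check small values of y:
  y = 0: RHS = 4 is not a perfect cube.
  y = 1: RHS = 29 is not a perfect cube.
  y = -1: RHS = -21 is not a perfect cube.
  y = 2: RHS = 204 is not a perfect cube.
  y = -2: RHS = -196 is not a perfect cube.
  y = 3: RHS = 679 is not a perfect cube.
  y = -3: RHS = -671 is not a perfect cube.
Continuing the search up to |y| = 45 finds no solutions either.
No (x, y) in the scanned range satisfies the equation.

No integer solutions with |y| ≤ 45.


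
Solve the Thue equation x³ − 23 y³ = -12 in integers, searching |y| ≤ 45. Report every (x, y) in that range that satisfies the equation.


The equation is x³ - 23y³ = -12. For fixed y, x³ = 23·y³ − 12, so a solution requires the RHS to be a perfect cube.
Strategy: iterate y from -45 to 45, compute RHS = 23·y³ − 12, and check whether it is a (positive or negative) perfect cube.
Check small values of y:
  y = 0: RHS = -12 is not a perfect cube.
  y = 1: RHS = 11 is not a perfect cube.
  y = -1: RHS = -35 is not a perfect cube.
  y = 2: RHS = 172 is not a perfect cube.
  y = -2: RHS = -196 is not a perfect cube.
  y = 3: RHS = 609 is not a perfect cube.
  y = -3: RHS = -633 is not a perfect cube.
Continuing the search up to |y| = 45 finds no solutions either.
No (x, y) in the scanned range satisfies the equation.

No integer solutions with |y| ≤ 45.


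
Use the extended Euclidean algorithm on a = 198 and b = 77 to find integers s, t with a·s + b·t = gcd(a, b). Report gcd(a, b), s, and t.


Euclidean algorithm on (198, 77) — divide until remainder is 0:
  198 = 2 · 77 + 44
  77 = 1 · 44 + 33
  44 = 1 · 33 + 11
  33 = 3 · 11 + 0
gcd(198, 77) = 11.
Track Bezout coefficients alongside the remainders: start with r₀ = 198 = a·1 + b·0 (s = 1, t = 0) and r₁ = 77 = a·0 + b·1 (s = 0, t = 1); each new remainder r_{k+1} = r_{k-1} − q_k·r_k inherits s_{k+1} = s_{k-1} − q_k·s_k, t_{k+1} = t_{k-1} − q_k·t_k, so r_k = a·s_k + b·t_k at every step:
  q = 2: r = 44, s = 1 − 2·0 = 1, t = 0 − 2·1 = -2  (check: 198·1 + 77·(-2) = 44)
  q = 1: r = 33, s = 0 − 1·1 = -1, t = 1 − 1·(-2) = 3  (check: 198·(-1) + 77·3 = 33)
  q = 1: r = 11, s = 1 − 1·(-1) = 2, t = -2 − 1·3 = -5  (check: 198·2 + 77·(-5) = 11)
The row with r = 11 (the gcd) gives the Bezout coefficients s = 2, t = -5.
Result: 198 · (2) + 77 · (-5) = 11.

gcd(198, 77) = 11; s = 2, t = -5 (check: 198·2 + 77·(-5) = 11).


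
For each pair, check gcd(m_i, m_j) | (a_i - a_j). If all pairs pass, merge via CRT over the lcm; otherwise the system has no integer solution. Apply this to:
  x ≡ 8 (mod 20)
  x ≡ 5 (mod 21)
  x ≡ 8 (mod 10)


Moduli 20, 21, 10 are not pairwise coprime, so CRT works modulo lcm(m_i) when all pairwise compatibility conditions hold.
Pairwise compatibility: gcd(m_i, m_j) must divide a_i - a_j for every pair.
Merge one congruence at a time:
  Start: x ≡ 8 (mod 20).
  Combine with x ≡ 5 (mod 21): gcd(20, 21) = 1; 5 - 8 = -3, which IS divisible by 1, so compatible.
    Write x = 8 + 20·t and substitute into x ≡ 5 (mod 21): 20·t ≡ 5 − 8 = -3 (mod 21).
    Reduce coefficients mod 21: 20·t ≡ 18 (mod 21).
    The inverse of 20 mod 21 is 20 (since 20·20 = 400 = 19·21 + 1), so t ≡ 20·18 = 360 ≡ 3 (mod 21).
    Then x = 8 + 20·3 = 68, valid modulo lcm(20, 21) = 420: x ≡ 68 (mod 420).
  Combine with x ≡ 8 (mod 10): gcd(420, 10) = 10; 8 - 68 = -60, which IS divisible by 10, so compatible.
    Write x = 68 + 420·t and substitute into x ≡ 8 (mod 10): 420·t ≡ 8 − 68 = -60 (mod 10).
    Divide the congruence (and modulus) by g = 10: 42·t ≡ -6 (mod 1).
    Modulo 1 every t works; take t = 0.
    Then x = 68 + 420·0 = 68, valid modulo lcm(420, 10) = 420: x ≡ 68 (mod 420).
Verify: 68 mod 20 = 8, 68 mod 21 = 5, 68 mod 10 = 8.

x ≡ 68 (mod 420).


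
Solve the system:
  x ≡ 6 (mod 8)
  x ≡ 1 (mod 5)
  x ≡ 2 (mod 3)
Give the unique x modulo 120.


Moduli 8, 5, 3 are pairwise coprime; by CRT there is a unique solution modulo M = 8 · 5 · 3 = 120.
Solve pairwise, accumulating the modulus:
  Start with x ≡ 6 (mod 8).
  Combine with x ≡ 1 (mod 5): since gcd(8, 5) = 1, we get a unique residue mod 40.
    Write x = 6 + 8·t and substitute into x ≡ 1 (mod 5): 8·t ≡ 1 − 6 = -5 (mod 5).
    Reduce coefficients mod 5: 3·t ≡ 0 (mod 5).
    The inverse of 3 mod 5 is 2 (since 3·2 = 6 = 1·5 + 1), so t ≡ 2·0 = 0 ≡ 0 (mod 5).
    Then x = 6 + 8·0 = 6, valid modulo lcm(8, 5) = 40: x ≡ 6 (mod 40).
  Combine with x ≡ 2 (mod 3): since gcd(40, 3) = 1, we get a unique residue mod 120.
    Write x = 6 + 40·t and substitute into x ≡ 2 (mod 3): 40·t ≡ 2 − 6 = -4 (mod 3).
    Reduce coefficients mod 3: 1·t ≡ 2 (mod 3).
    So t ≡ 2 (mod 3).
    Then x = 6 + 40·2 = 86, valid modulo lcm(40, 3) = 120: x ≡ 86 (mod 120).
Verify: 86 mod 8 = 6 ✓, 86 mod 5 = 1 ✓, 86 mod 3 = 2 ✓.

x ≡ 86 (mod 120).


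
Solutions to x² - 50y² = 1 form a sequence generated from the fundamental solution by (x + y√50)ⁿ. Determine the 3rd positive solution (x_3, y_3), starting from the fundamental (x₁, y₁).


Step 1: Find the fundamental solution (x₁, y₁) of x² - 50y² = 1.
  Expand √50 as a continued fraction. a₀ = ⌊√50⌋ = 7; iterate m_{k+1} = d_k·a_k − m_k, d_{k+1} = (50 − m_{k+1}²)/d_k, a_{k+1} = ⌊(a₀ + m_{k+1})/d_{k+1}⌋ (starting m₀ = 0, d₀ = 1), with convergents p_k = a_k·p_{k-1} + p_{k-2}, q_k = a_k·q_{k-1} + q_{k-2} (p₋₁ = 1, q₋₁ = 0):
  k = 0: a₀ = 7; p₀/q₀ = 7/1; p₀² − 50·q₀² = 49 − 50 = -1.
  k = 1: m = 7, d = 1, a = ⌊(7 + 7)/1⌋ = 14; p/q = (14·7 + 1)/(14·1 + 0) = 99/14; p² − 50·q² = 9801 − 9800 = 1.
  The first convergent with p² − 50·q² = 1 gives the fundamental solution (x₁, y₁) = (99, 14).
Step 2: Apply the recurrence (x_{n+1}, y_{n+1}) = (x₁x_n + 50y₁y_n, x₁y_n + y₁x_n) repeatedly.
  From (x_1, y_1) = (99, 14): x_2 = 99·99 + 50·14·14 = 19601; y_2 = 99·14 + 14·99 = 2772.
  From (x_2, y_2) = (19601, 2772): x_3 = 99·19601 + 50·14·2772 = 3880899; y_3 = 99·2772 + 14·19601 = 548842.
Step 3: Verify x_3² - 50·y_3² = 15061377048201 - 15061377048200 = 1 (should be 1). ✓

(x_1, y_1) = (99, 14); (x_3, y_3) = (3880899, 548842).


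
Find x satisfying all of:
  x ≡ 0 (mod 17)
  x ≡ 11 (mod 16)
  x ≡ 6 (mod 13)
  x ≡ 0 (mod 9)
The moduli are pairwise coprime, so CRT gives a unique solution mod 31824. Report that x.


Product of moduli M = 17 · 16 · 13 · 9 = 31824.
Merge one congruence at a time:
  Start: x ≡ 0 (mod 17).
  Combine with x ≡ 11 (mod 16); new modulus lcm = 272.
    Write x = 0 + 17·t and substitute into x ≡ 11 (mod 16): 17·t ≡ 11 − 0 = 11 (mod 16).
    Reduce coefficients mod 16: 1·t ≡ 11 (mod 16).
    So t ≡ 11 (mod 16).
    Then x = 0 + 17·11 = 187, valid modulo lcm(17, 16) = 272: x ≡ 187 (mod 272).
  Combine with x ≡ 6 (mod 13); new modulus lcm = 3536.
    Write x = 187 + 272·t and substitute into x ≡ 6 (mod 13): 272·t ≡ 6 − 187 = -181 (mod 13).
    Reduce coefficients mod 13: 12·t ≡ 1 (mod 13).
    The inverse of 12 mod 13 is 12 (since 12·12 = 144 = 11·13 + 1), so t ≡ 12·1 = 12 ≡ 12 (mod 13).
    Then x = 187 + 272·12 = 3451, valid modulo lcm(272, 13) = 3536: x ≡ 3451 (mod 3536).
  Combine with x ≡ 0 (mod 9); new modulus lcm = 31824.
    Write x = 3451 + 3536·t and substitute into x ≡ 0 (mod 9): 3536·t ≡ 0 − 3451 = -3451 (mod 9).
    Reduce coefficients mod 9: 8·t ≡ 5 (mod 9).
    The inverse of 8 mod 9 is 8 (since 8·8 = 64 = 7·9 + 1), so t ≡ 8·5 = 40 ≡ 4 (mod 9).
    Then x = 3451 + 3536·4 = 17595, valid modulo lcm(3536, 9) = 31824: x ≡ 17595 (mod 31824).
Verify against each original: 17595 mod 17 = 0, 17595 mod 16 = 11, 17595 mod 13 = 6, 17595 mod 9 = 0.

x ≡ 17595 (mod 31824).


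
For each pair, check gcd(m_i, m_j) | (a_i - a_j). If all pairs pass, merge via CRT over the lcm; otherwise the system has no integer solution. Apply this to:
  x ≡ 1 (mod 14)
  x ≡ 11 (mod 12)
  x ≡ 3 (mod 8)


Moduli 14, 12, 8 are not pairwise coprime, so CRT works modulo lcm(m_i) when all pairwise compatibility conditions hold.
Pairwise compatibility: gcd(m_i, m_j) must divide a_i - a_j for every pair.
Merge one congruence at a time:
  Start: x ≡ 1 (mod 14).
  Combine with x ≡ 11 (mod 12): gcd(14, 12) = 2; 11 - 1 = 10, which IS divisible by 2, so compatible.
    Write x = 1 + 14·t and substitute into x ≡ 11 (mod 12): 14·t ≡ 11 − 1 = 10 (mod 12).
    Divide the congruence (and modulus) by g = 2: 7·t ≡ 5 (mod 6).
    Reduce coefficients mod 6: 1·t ≡ 5 (mod 6).
    So t ≡ 5 (mod 6).
    Then x = 1 + 14·5 = 71, valid modulo lcm(14, 12) = 84: x ≡ 71 (mod 84).
  Combine with x ≡ 3 (mod 8): gcd(84, 8) = 4; 3 - 71 = -68, which IS divisible by 4, so compatible.
    Write x = 71 + 84·t and substitute into x ≡ 3 (mod 8): 84·t ≡ 3 − 71 = -68 (mod 8).
    Divide the congruence (and modulus) by g = 4: 21·t ≡ -17 (mod 2).
    Reduce coefficients mod 2: 1·t ≡ 1 (mod 2).
    So t ≡ 1 (mod 2).
    Then x = 71 + 84·1 = 155, valid modulo lcm(84, 8) = 168: x ≡ 155 (mod 168).
Verify: 155 mod 14 = 1, 155 mod 12 = 11, 155 mod 8 = 3.

x ≡ 155 (mod 168).


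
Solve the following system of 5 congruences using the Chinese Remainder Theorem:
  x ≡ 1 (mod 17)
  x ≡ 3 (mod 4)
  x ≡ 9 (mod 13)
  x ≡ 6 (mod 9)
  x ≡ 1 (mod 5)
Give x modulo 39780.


Product of moduli M = 17 · 4 · 13 · 9 · 5 = 39780.
Merge one congruence at a time:
  Start: x ≡ 1 (mod 17).
  Combine with x ≡ 3 (mod 4); new modulus lcm = 68.
    Write x = 1 + 17·t and substitute into x ≡ 3 (mod 4): 17·t ≡ 3 − 1 = 2 (mod 4).
    Reduce coefficients mod 4: 1·t ≡ 2 (mod 4).
    So t ≡ 2 (mod 4).
    Then x = 1 + 17·2 = 35, valid modulo lcm(17, 4) = 68: x ≡ 35 (mod 68).
  Combine with x ≡ 9 (mod 13); new modulus lcm = 884.
    Write x = 35 + 68·t and substitute into x ≡ 9 (mod 13): 68·t ≡ 9 − 35 = -26 (mod 13).
    Reduce coefficients mod 13: 3·t ≡ 0 (mod 13).
    The inverse of 3 mod 13 is 9 (since 3·9 = 27 = 2·13 + 1), so t ≡ 9·0 = 0 ≡ 0 (mod 13).
    Then x = 35 + 68·0 = 35, valid modulo lcm(68, 13) = 884: x ≡ 35 (mod 884).
  Combine with x ≡ 6 (mod 9); new modulus lcm = 7956.
    Write x = 35 + 884·t and substitute into x ≡ 6 (mod 9): 884·t ≡ 6 − 35 = -29 (mod 9).
    Reduce coefficients mod 9: 2·t ≡ 7 (mod 9).
    The inverse of 2 mod 9 is 5 (since 2·5 = 10 = 1·9 + 1), so t ≡ 5·7 = 35 ≡ 8 (mod 9).
    Then x = 35 + 884·8 = 7107, valid modulo lcm(884, 9) = 7956: x ≡ 7107 (mod 7956).
  Combine with x ≡ 1 (mod 5); new modulus lcm = 39780.
    Write x = 7107 + 7956·t and substitute into x ≡ 1 (mod 5): 7956·t ≡ 1 − 7107 = -7106 (mod 5).
    Reduce coefficients mod 5: 1·t ≡ 4 (mod 5).
    So t ≡ 4 (mod 5).
    Then x = 7107 + 7956·4 = 38931, valid modulo lcm(7956, 5) = 39780: x ≡ 38931 (mod 39780).
Verify against each original: 38931 mod 17 = 1, 38931 mod 4 = 3, 38931 mod 13 = 9, 38931 mod 9 = 6, 38931 mod 5 = 1.

x ≡ 38931 (mod 39780).


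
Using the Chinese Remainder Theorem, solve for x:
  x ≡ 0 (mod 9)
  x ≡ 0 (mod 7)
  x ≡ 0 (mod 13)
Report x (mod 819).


Moduli 9, 7, 13 are pairwise coprime; by CRT there is a unique solution modulo M = 9 · 7 · 13 = 819.
Solve pairwise, accumulating the modulus:
  Start with x ≡ 0 (mod 9).
  Combine with x ≡ 0 (mod 7): since gcd(9, 7) = 1, we get a unique residue mod 63.
    Write x = 0 + 9·t and substitute into x ≡ 0 (mod 7): 9·t ≡ 0 − 0 = 0 (mod 7).
    Reduce coefficients mod 7: 2·t ≡ 0 (mod 7).
    The inverse of 2 mod 7 is 4 (since 2·4 = 8 = 1·7 + 1), so t ≡ 4·0 = 0 ≡ 0 (mod 7).
    Then x = 0 + 9·0 = 0, valid modulo lcm(9, 7) = 63: x ≡ 0 (mod 63).
  Combine with x ≡ 0 (mod 13): since gcd(63, 13) = 1, we get a unique residue mod 819.
    Write x = 0 + 63·t and substitute into x ≡ 0 (mod 13): 63·t ≡ 0 − 0 = 0 (mod 13).
    Reduce coefficients mod 13: 11·t ≡ 0 (mod 13).
    The inverse of 11 mod 13 is 6 (since 11·6 = 66 = 5·13 + 1), so t ≡ 6·0 = 0 ≡ 0 (mod 13).
    Then x = 0 + 63·0 = 0, valid modulo lcm(63, 13) = 819: x ≡ 0 (mod 819).
Verify: 0 mod 9 = 0 ✓, 0 mod 7 = 0 ✓, 0 mod 13 = 0 ✓.

x ≡ 0 (mod 819).


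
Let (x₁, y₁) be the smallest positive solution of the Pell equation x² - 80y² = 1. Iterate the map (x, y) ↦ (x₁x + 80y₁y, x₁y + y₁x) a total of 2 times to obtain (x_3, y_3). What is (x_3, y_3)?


Step 1: Find the fundamental solution (x₁, y₁) of x² - 80y² = 1.
  Expand √80 as a continued fraction. a₀ = ⌊√80⌋ = 8; iterate m_{k+1} = d_k·a_k − m_k, d_{k+1} = (80 − m_{k+1}²)/d_k, a_{k+1} = ⌊(a₀ + m_{k+1})/d_{k+1}⌋ (starting m₀ = 0, d₀ = 1), with convergents p_k = a_k·p_{k-1} + p_{k-2}, q_k = a_k·q_{k-1} + q_{k-2} (p₋₁ = 1, q₋₁ = 0):
  k = 0: a₀ = 8; p₀/q₀ = 8/1; p₀² − 80·q₀² = 64 − 80 = -16.
  k = 1: m = 8, d = 16, a = ⌊(8 + 8)/16⌋ = 1; p/q = (1·8 + 1)/(1·1 + 0) = 9/1; p² − 80·q² = 81 − 80 = 1.
  The first convergent with p² − 80·q² = 1 gives the fundamental solution (x₁, y₁) = (9, 1).
Step 2: Apply the recurrence (x_{n+1}, y_{n+1}) = (x₁x_n + 80y₁y_n, x₁y_n + y₁x_n) repeatedly.
  From (x_1, y_1) = (9, 1): x_2 = 9·9 + 80·1·1 = 161; y_2 = 9·1 + 1·9 = 18.
  From (x_2, y_2) = (161, 18): x_3 = 9·161 + 80·1·18 = 2889; y_3 = 9·18 + 1·161 = 323.
Step 3: Verify x_3² - 80·y_3² = 8346321 - 8346320 = 1 (should be 1). ✓

(x_1, y_1) = (9, 1); (x_3, y_3) = (2889, 323).


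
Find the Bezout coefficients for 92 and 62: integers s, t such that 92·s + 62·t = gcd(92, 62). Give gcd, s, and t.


Euclidean algorithm on (92, 62) — divide until remainder is 0:
  92 = 1 · 62 + 30
  62 = 2 · 30 + 2
  30 = 15 · 2 + 0
gcd(92, 62) = 2.
Track Bezout coefficients alongside the remainders: start with r₀ = 92 = a·1 + b·0 (s = 1, t = 0) and r₁ = 62 = a·0 + b·1 (s = 0, t = 1); each new remainder r_{k+1} = r_{k-1} − q_k·r_k inherits s_{k+1} = s_{k-1} − q_k·s_k, t_{k+1} = t_{k-1} − q_k·t_k, so r_k = a·s_k + b·t_k at every step:
  q = 1: r = 30, s = 1 − 1·0 = 1, t = 0 − 1·1 = -1  (check: 92·1 + 62·(-1) = 30)
  q = 2: r = 2, s = 0 − 2·1 = -2, t = 1 − 2·(-1) = 3  (check: 92·(-2) + 62·3 = 2)
The row with r = 2 (the gcd) gives the Bezout coefficients s = -2, t = 3.
Result: 92 · (-2) + 62 · (3) = 2.

gcd(92, 62) = 2; s = -2, t = 3 (check: 92·(-2) + 62·3 = 2).


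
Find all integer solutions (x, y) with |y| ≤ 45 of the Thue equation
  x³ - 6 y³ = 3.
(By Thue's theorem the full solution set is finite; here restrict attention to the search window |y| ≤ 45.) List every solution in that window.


The equation is x³ - 6y³ = 3. For fixed y, x³ = 6·y³ + 3, so a solution requires the RHS to be a perfect cube.
Strategy: iterate y from -45 to 45, compute RHS = 6·y³ + 3, and check whether it is a (positive or negative) perfect cube.
Check small values of y:
  y = 0: RHS = 3 is not a perfect cube.
  y = 1: RHS = 9 is not a perfect cube.
  y = -1: RHS = -3 is not a perfect cube.
  y = 2: RHS = 51 is not a perfect cube.
  y = -2: RHS = -45 is not a perfect cube.
  y = 3: RHS = 165 is not a perfect cube.
  y = -3: RHS = -159 is not a perfect cube.
Continuing the search up to |y| = 45 finds no solutions either.
No (x, y) in the scanned range satisfies the equation.

No integer solutions with |y| ≤ 45.


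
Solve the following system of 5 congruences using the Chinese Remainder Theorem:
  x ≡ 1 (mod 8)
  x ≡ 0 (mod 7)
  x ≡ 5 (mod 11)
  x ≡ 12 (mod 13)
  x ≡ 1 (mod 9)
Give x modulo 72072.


Product of moduli M = 8 · 7 · 11 · 13 · 9 = 72072.
Merge one congruence at a time:
  Start: x ≡ 1 (mod 8).
  Combine with x ≡ 0 (mod 7); new modulus lcm = 56.
    Write x = 1 + 8·t and substitute into x ≡ 0 (mod 7): 8·t ≡ 0 − 1 = -1 (mod 7).
    Reduce coefficients mod 7: 1·t ≡ 6 (mod 7).
    So t ≡ 6 (mod 7).
    Then x = 1 + 8·6 = 49, valid modulo lcm(8, 7) = 56: x ≡ 49 (mod 56).
  Combine with x ≡ 5 (mod 11); new modulus lcm = 616.
    Write x = 49 + 56·t and substitute into x ≡ 5 (mod 11): 56·t ≡ 5 − 49 = -44 (mod 11).
    Reduce coefficients mod 11: 1·t ≡ 0 (mod 11).
    So t ≡ 0 (mod 11).
    Then x = 49 + 56·0 = 49, valid modulo lcm(56, 11) = 616: x ≡ 49 (mod 616).
  Combine with x ≡ 12 (mod 13); new modulus lcm = 8008.
    Write x = 49 + 616·t and substitute into x ≡ 12 (mod 13): 616·t ≡ 12 − 49 = -37 (mod 13).
    Reduce coefficients mod 13: 5·t ≡ 2 (mod 13).
    The inverse of 5 mod 13 is 8 (since 5·8 = 40 = 3·13 + 1), so t ≡ 8·2 = 16 ≡ 3 (mod 13).
    Then x = 49 + 616·3 = 1897, valid modulo lcm(616, 13) = 8008: x ≡ 1897 (mod 8008).
  Combine with x ≡ 1 (mod 9); new modulus lcm = 72072.
    Write x = 1897 + 8008·t and substitute into x ≡ 1 (mod 9): 8008·t ≡ 1 − 1897 = -1896 (mod 9).
    Reduce coefficients mod 9: 7·t ≡ 3 (mod 9).
    The inverse of 7 mod 9 is 4 (since 7·4 = 28 = 3·9 + 1), so t ≡ 4·3 = 12 ≡ 3 (mod 9).
    Then x = 1897 + 8008·3 = 25921, valid modulo lcm(8008, 9) = 72072: x ≡ 25921 (mod 72072).
Verify against each original: 25921 mod 8 = 1, 25921 mod 7 = 0, 25921 mod 11 = 5, 25921 mod 13 = 12, 25921 mod 9 = 1.

x ≡ 25921 (mod 72072).


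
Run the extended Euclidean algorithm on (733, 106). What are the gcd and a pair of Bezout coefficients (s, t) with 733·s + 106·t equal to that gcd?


Euclidean algorithm on (733, 106) — divide until remainder is 0:
  733 = 6 · 106 + 97
  106 = 1 · 97 + 9
  97 = 10 · 9 + 7
  9 = 1 · 7 + 2
  7 = 3 · 2 + 1
  2 = 2 · 1 + 0
gcd(733, 106) = 1.
Track Bezout coefficients alongside the remainders: start with r₀ = 733 = a·1 + b·0 (s = 1, t = 0) and r₁ = 106 = a·0 + b·1 (s = 0, t = 1); each new remainder r_{k+1} = r_{k-1} − q_k·r_k inherits s_{k+1} = s_{k-1} − q_k·s_k, t_{k+1} = t_{k-1} − q_k·t_k, so r_k = a·s_k + b·t_k at every step:
  q = 6: r = 97, s = 1 − 6·0 = 1, t = 0 − 6·1 = -6  (check: 733·1 + 106·(-6) = 97)
  q = 1: r = 9, s = 0 − 1·1 = -1, t = 1 − 1·(-6) = 7  (check: 733·(-1) + 106·7 = 9)
  q = 10: r = 7, s = 1 − 10·(-1) = 11, t = -6 − 10·7 = -76  (check: 733·11 + 106·(-76) = 7)
  q = 1: r = 2, s = -1 − 1·11 = -12, t = 7 − 1·(-76) = 83  (check: 733·(-12) + 106·83 = 2)
  q = 3: r = 1, s = 11 − 3·(-12) = 47, t = -76 − 3·83 = -325  (check: 733·47 + 106·(-325) = 1)
The row with r = 1 (the gcd) gives the Bezout coefficients s = 47, t = -325.
Result: 733 · (47) + 106 · (-325) = 1.

gcd(733, 106) = 1; s = 47, t = -325 (check: 733·47 + 106·(-325) = 1).


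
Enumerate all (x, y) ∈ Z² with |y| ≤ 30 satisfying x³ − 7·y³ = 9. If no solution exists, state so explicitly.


The equation is x³ - 7y³ = 9. For fixed y, x³ = 7·y³ + 9, so a solution requires the RHS to be a perfect cube.
Strategy: iterate y from -30 to 30, compute RHS = 7·y³ + 9, and check whether it is a (positive or negative) perfect cube.
Check small values of y:
  y = 0: RHS = 9 is not a perfect cube.
  y = 1: RHS = 16 is not a perfect cube.
  y = -1: RHS = 2 is not a perfect cube.
  y = 2: RHS = 65 is not a perfect cube.
  y = -2: RHS = -47 is not a perfect cube.
  y = 3: RHS = 198 is not a perfect cube.
  y = -3: RHS = -180 is not a perfect cube.
Continuing the search up to |y| = 30 finds no solutions either.
No (x, y) in the scanned range satisfies the equation.

No integer solutions with |y| ≤ 30.


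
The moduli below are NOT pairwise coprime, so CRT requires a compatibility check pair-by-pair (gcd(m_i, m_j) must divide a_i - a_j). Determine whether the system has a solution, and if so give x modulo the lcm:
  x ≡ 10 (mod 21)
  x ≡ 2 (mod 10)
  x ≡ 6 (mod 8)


Moduli 21, 10, 8 are not pairwise coprime, so CRT works modulo lcm(m_i) when all pairwise compatibility conditions hold.
Pairwise compatibility: gcd(m_i, m_j) must divide a_i - a_j for every pair.
Merge one congruence at a time:
  Start: x ≡ 10 (mod 21).
  Combine with x ≡ 2 (mod 10): gcd(21, 10) = 1; 2 - 10 = -8, which IS divisible by 1, so compatible.
    Write x = 10 + 21·t and substitute into x ≡ 2 (mod 10): 21·t ≡ 2 − 10 = -8 (mod 10).
    Reduce coefficients mod 10: 1·t ≡ 2 (mod 10).
    So t ≡ 2 (mod 10).
    Then x = 10 + 21·2 = 52, valid modulo lcm(21, 10) = 210: x ≡ 52 (mod 210).
  Combine with x ≡ 6 (mod 8): gcd(210, 8) = 2; 6 - 52 = -46, which IS divisible by 2, so compatible.
    Write x = 52 + 210·t and substitute into x ≡ 6 (mod 8): 210·t ≡ 6 − 52 = -46 (mod 8).
    Divide the congruence (and modulus) by g = 2: 105·t ≡ -23 (mod 4).
    Reduce coefficients mod 4: 1·t ≡ 1 (mod 4).
    So t ≡ 1 (mod 4).
    Then x = 52 + 210·1 = 262, valid modulo lcm(210, 8) = 840: x ≡ 262 (mod 840).
Verify: 262 mod 21 = 10, 262 mod 10 = 2, 262 mod 8 = 6.

x ≡ 262 (mod 840).


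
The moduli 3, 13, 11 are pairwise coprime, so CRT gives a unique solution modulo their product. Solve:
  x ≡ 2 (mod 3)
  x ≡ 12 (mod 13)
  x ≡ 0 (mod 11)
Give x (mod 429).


Moduli 3, 13, 11 are pairwise coprime; by CRT there is a unique solution modulo M = 3 · 13 · 11 = 429.
Solve pairwise, accumulating the modulus:
  Start with x ≡ 2 (mod 3).
  Combine with x ≡ 12 (mod 13): since gcd(3, 13) = 1, we get a unique residue mod 39.
    Write x = 2 + 3·t and substitute into x ≡ 12 (mod 13): 3·t ≡ 12 − 2 = 10 (mod 13).
    The inverse of 3 mod 13 is 9 (since 3·9 = 27 = 2·13 + 1), so t ≡ 9·10 = 90 ≡ 12 (mod 13).
    Then x = 2 + 3·12 = 38, valid modulo lcm(3, 13) = 39: x ≡ 38 (mod 39).
  Combine with x ≡ 0 (mod 11): since gcd(39, 11) = 1, we get a unique residue mod 429.
    Write x = 38 + 39·t and substitute into x ≡ 0 (mod 11): 39·t ≡ 0 − 38 = -38 (mod 11).
    Reduce coefficients mod 11: 6·t ≡ 6 (mod 11).
    The inverse of 6 mod 11 is 2 (since 6·2 = 12 = 1·11 + 1), so t ≡ 2·6 = 12 ≡ 1 (mod 11).
    Then x = 38 + 39·1 = 77, valid modulo lcm(39, 11) = 429: x ≡ 77 (mod 429).
Verify: 77 mod 3 = 2 ✓, 77 mod 13 = 12 ✓, 77 mod 11 = 0 ✓.

x ≡ 77 (mod 429).


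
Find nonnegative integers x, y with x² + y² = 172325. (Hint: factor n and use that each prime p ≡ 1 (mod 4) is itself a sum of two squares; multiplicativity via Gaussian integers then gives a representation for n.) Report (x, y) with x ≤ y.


Step 1: Factor n = 172325 = 5^2 · 61 · 113.
Step 2: Check the mod-4 condition on each prime factor: 5 ≡ 1 (mod 4), exponent 2; 61 ≡ 1 (mod 4), exponent 1; 113 ≡ 1 (mod 4), exponent 1.
All primes ≡ 3 (mod 4) appear to even exponent (or don't appear), so by the two-squares theorem n IS expressible as a sum of two squares.
Step 3: Build a representation. Group n = k² · m with k = 5 and m = 61 · 113 = 6893 (a product of primes ≡ 1 (mod 4)); a representation of m scales to one of n via (k·x)² + (k·y)² = k²(x² + y²). Each prime p ≡ 1 (mod 4) is itself a sum of two squares; find a² by testing p − a² for a perfect square:
  61: 61 − 1² = 60, 61 − 2² = 57, 61 − 3² = 52, 61 − 4² = 45, 61 − 5² = 36 = 6² ⇒ 61 = 5² + 6².
  113: 113 − 1² = 112, 113 − 2² = 109, 113 − 3² = 104, 113 − 4² = 97, 113 − 5² = 88, 113 − 6² = 77, 113 − 7² = 64 = 8² ⇒ 113 = 7² + 8².
  Combine using the Brahmagupta–Fibonacci identity (a² + b²)(c² + d²) = (ac − bd)² + (ad + bc)² = (ac + bd)² + (ad − bc)²:
  61 · 113 = 6893: from (5² + 6²)(7² + 8²), take (5·7 − 6·8, 5·8 + 6·7) = (35 − 48, 40 + 42) = (-13, 82); dropping signs (only squares matter) gives (13, 82); check 13² + 82² = 169 + 6724 = 6893 ✓.
  Scale by k = 5: (5·13, 5·82) = (65, 410).
Step 4: Order so x ≤ y and verify: 65² + 410² = 4225 + 168100 = 172325 = n. ✓

n = 172325 = 65² + 410² (one valid representation with x ≤ y).
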